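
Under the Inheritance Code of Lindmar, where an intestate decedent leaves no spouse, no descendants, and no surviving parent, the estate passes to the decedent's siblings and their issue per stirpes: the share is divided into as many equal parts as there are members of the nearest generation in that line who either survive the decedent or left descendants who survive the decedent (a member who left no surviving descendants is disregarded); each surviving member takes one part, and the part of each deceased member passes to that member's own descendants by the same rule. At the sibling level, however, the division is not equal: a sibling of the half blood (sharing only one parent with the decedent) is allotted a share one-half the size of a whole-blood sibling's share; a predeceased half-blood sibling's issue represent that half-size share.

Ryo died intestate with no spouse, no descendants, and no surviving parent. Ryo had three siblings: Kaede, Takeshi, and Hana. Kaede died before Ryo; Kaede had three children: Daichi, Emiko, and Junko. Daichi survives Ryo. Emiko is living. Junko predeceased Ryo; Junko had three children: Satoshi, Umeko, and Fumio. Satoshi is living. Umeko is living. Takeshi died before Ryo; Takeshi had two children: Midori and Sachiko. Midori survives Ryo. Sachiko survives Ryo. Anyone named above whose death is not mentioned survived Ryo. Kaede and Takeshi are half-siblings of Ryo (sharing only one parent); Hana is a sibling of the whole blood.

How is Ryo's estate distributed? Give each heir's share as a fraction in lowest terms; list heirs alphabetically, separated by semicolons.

Daichi 1/12; Emiko 1/12; Fumio 1/36; Hana 1/2; Midori 1/8; Sachiko 1/8; Satoshi 1/36; Umeko 1/36

No spouse, descendants, or parent survives, so the estate passes to Ryo's siblings per stirpes.
Half-blood siblings count for one-half the weight of whole-blood siblings at the initial division.
Dividing 1 in proportion to weights (total weight 2): Kaede (weight 1/2) → 1/4; Takeshi (weight 1/2) → 1/4; Hana (weight 1) → 1/2.
Kaede predeceased; the 1/4 allotted to Kaede's branch passes to Kaede's issue by representation.
The 1/4 is divided into 3 equal shares of 1/12 among Daichi, Emiko, Junko.
Daichi is living and takes 1/12.
Emiko is living and takes 1/12.
Junko predeceased; the 1/12 allotted to Junko's branch passes to Junko's issue by representation.
The 1/12 is divided into 3 equal shares of 1/36 among Satoshi, Umeko, Fumio.
Satoshi is living and takes 1/36.
Umeko is living and takes 1/36.
Fumio is living and takes 1/36.
Takeshi predeceased; the 1/4 allotted to Takeshi's branch passes to Takeshi's issue by representation.
The 1/4 is divided into 2 equal shares of 1/8 among Midori, Sachiko.
Midori is living and takes 1/8.
Sachiko is living and takes 1/8.
Hana is living and takes 1/2.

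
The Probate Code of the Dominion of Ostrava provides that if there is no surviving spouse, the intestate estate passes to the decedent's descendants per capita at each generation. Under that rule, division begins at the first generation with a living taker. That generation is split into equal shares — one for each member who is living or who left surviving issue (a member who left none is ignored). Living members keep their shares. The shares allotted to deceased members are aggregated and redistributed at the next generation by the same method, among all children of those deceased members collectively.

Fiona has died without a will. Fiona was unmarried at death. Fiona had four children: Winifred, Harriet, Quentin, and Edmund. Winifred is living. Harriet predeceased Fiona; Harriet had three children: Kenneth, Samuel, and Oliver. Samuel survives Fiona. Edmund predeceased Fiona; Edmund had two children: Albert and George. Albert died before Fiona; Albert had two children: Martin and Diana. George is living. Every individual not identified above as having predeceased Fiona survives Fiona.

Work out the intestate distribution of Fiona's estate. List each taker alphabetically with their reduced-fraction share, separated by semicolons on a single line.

There is no surviving spouse, so the entire estate passes to Fiona's descendants per capita at each generation.
At generation 1 (Winifred, Harriet, Quentin, Edmund) there are 4 shares of (1)/4 = 1/4 each.
Living: Winifred and Quentin — each takes 1/4.
Deceased: Harriet and Edmund. Their combined 1/2 is pooled and carried to generation 2.
At generation 2 (Kenneth, Samuel, Oliver, Albert, George) there are 5 shares of (1/2)/5 = 1/10 each.
Living: Kenneth, Samuel, Oliver, and George — each takes 1/10.
Deceased: Albert. That 1/10 share is carried to generation 3.
At generation 3 (Martin, Diana) there are 2 shares of (1/10)/2 = 1/20 each.
Living: Martin and Diana — each takes 1/20.

Diana 1/20; George 1/10; Kenneth 1/10; Martin 1/20; Oliver 1/10; Quentin 1/4; Samuel 1/10; Winifred 1/4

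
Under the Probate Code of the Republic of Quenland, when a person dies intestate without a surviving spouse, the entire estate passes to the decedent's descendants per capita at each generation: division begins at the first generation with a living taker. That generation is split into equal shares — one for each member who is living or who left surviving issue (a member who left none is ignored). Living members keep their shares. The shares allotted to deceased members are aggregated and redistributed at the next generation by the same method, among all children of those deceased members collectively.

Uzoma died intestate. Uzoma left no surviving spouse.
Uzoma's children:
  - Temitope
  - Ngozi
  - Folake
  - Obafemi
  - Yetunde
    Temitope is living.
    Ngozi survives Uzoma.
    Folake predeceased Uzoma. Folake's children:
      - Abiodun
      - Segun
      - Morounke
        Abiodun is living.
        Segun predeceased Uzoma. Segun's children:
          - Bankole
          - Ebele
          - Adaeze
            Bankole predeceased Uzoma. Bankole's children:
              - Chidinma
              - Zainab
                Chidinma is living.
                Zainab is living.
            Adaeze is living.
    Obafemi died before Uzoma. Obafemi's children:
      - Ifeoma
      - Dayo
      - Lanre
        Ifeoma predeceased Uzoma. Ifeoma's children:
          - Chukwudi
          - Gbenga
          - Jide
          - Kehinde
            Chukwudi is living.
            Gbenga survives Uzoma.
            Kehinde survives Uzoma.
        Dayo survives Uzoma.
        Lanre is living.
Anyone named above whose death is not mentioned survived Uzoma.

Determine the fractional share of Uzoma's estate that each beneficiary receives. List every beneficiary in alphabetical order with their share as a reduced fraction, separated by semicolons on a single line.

There is no surviving spouse, so the entire estate passes to Uzoma's descendants per capita at each generation.
At generation 1 (Temitope, Ngozi, Folake, Obafemi, Yetunde) there are 5 shares of (1)/5 = 1/5 each.
Living: Temitope, Ngozi, and Yetunde — each takes 1/5.
Deceased: Folake and Obafemi. Their combined 2/5 is pooled and carried to generation 2.
At generation 2 (Abiodun, Segun, Morounke, Ifeoma, Dayo, Lanre) there are 6 shares of (2/5)/6 = 1/15 each.
Living: Abiodun, Morounke, Dayo, and Lanre — each takes 1/15.
Deceased: Segun and Ifeoma. Their combined 2/15 is pooled and carried to generation 3.
At generation 3 (Bankole, Ebele, Adaeze, Chukwudi, Gbenga, Jide, Kehinde) there are 7 shares of (2/15)/7 = 2/105 each.
Living: Ebele, Adaeze, Chukwudi, Gbenga, Jide, and Kehinde — each takes 2/105.
Deceased: Bankole. That 2/105 share is carried to generation 4.
At generation 4 (Chidinma, Zainab) there are 2 shares of (2/105)/2 = 1/105 each.
Living: Chidinma and Zainab — each takes 1/105.

Abiodun 1/15; Adaeze 2/105; Chidinma 1/105; Chukwudi 2/105; Dayo 1/15; Ebele 2/105; Gbenga 2/105; Jide 2/105; Kehinde 2/105; Lanre 1/15; Morounke 1/15; Ngozi 1/5; Temitope 1/5; Yetunde 1/5; Zainab 1/105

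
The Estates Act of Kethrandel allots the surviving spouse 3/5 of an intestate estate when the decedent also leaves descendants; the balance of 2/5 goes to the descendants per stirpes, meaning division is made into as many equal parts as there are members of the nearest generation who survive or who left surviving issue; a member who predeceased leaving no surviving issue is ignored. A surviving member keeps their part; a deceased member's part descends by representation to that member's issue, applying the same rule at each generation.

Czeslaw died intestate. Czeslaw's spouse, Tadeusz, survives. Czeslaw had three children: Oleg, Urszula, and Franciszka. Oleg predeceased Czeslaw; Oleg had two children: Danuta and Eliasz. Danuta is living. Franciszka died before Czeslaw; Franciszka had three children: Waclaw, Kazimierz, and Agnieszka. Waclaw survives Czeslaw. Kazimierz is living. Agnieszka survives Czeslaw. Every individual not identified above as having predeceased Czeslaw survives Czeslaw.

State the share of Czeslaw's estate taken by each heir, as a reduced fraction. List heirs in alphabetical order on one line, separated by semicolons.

Agnieszka 2/45; Danuta 1/15; Eliasz 1/15; Kazimierz 2/45; Tadeusz 3/5; Urszula 2/15; Waclaw 2/45

Tadeusz, as surviving spouse, takes 3/5.
The remaining 2/5 passes to Czeslaw's descendants per stirpes.
The 2/5 is divided into 3 equal shares of 2/15 among Oleg, Urszula, Franciszka.
Oleg predeceased; the 2/15 allotted to Oleg's branch passes to Oleg's issue by representation.
The 2/15 is divided into 2 equal shares of 1/15 among Danuta, Eliasz.
Danuta is living and takes 1/15.
Eliasz is living and takes 1/15.
Urszula is living and takes 2/15.
Franciszka predeceased; the 2/15 allotted to Franciszka's branch passes to Franciszka's issue by representation.
The 2/15 is divided into 3 equal shares of 2/45 among Waclaw, Kazimierz, Agnieszka.
Waclaw is living and takes 2/45.
Kazimierz is living and takes 2/45.
Agnieszka is living and takes 2/45.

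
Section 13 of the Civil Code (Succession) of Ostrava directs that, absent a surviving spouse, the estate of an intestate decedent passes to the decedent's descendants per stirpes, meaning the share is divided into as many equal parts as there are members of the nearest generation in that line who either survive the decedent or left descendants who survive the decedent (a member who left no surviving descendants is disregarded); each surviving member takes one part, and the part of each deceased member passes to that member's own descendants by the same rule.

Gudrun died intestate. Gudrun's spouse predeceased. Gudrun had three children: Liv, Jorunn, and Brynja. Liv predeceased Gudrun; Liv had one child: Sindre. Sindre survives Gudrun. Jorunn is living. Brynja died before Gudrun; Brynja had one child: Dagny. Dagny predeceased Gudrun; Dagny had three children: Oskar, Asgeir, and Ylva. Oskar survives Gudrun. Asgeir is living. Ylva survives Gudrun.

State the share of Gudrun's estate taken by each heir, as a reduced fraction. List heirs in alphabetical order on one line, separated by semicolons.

Asgeir 1/9; Jorunn 1/3; Oskar 1/9; Sindre 1/3; Ylva 1/9

There is no surviving spouse, so the entire estate passes to Gudrun's descendants per stirpes.
The estate is divided into 3 equal shares of 1/3 among Liv, Jorunn, Brynja.
Liv predeceased; the 1/3 allotted to Liv's branch passes to Liv's issue by representation.
Sindre is the sole taker at this level and receives the full 1/3.
Jorunn is living and takes 1/3.
Brynja predeceased; the 1/3 allotted to Brynja's branch passes to Brynja's issue by representation.
Dagny's line is the sole branch at this level, so the full 1/3 passes to Dagny's issue by representation.
The 1/3 is divided into 3 equal shares of 1/9 among Oskar, Asgeir, Ylva.
Oskar is living and takes 1/9.
Asgeir is living and takes 1/9.
Ylva is living and takes 1/9.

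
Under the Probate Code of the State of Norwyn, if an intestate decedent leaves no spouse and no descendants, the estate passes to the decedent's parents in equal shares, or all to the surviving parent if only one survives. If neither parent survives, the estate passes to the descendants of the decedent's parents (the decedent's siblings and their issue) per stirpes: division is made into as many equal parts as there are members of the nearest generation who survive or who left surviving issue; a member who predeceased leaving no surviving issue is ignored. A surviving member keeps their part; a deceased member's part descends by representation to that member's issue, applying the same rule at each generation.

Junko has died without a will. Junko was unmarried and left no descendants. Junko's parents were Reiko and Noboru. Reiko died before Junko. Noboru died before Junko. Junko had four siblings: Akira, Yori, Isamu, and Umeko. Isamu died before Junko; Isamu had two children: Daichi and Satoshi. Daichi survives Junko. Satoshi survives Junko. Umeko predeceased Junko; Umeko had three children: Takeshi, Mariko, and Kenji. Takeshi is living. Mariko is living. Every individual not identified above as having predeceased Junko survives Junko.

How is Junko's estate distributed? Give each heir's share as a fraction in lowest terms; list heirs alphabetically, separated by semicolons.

Neither parent survives and there are no descendants, so the estate passes to Junko's siblings and their issue per stirpes.
The estate is divided into 4 equal shares of 1/4 among Akira, Yori, Isamu, Umeko.
Akira is living and takes 1/4.
Yori is living and takes 1/4.
Isamu predeceased; the 1/4 allotted to Isamu's branch passes to Isamu's issue by representation.
The 1/4 is divided into 2 equal shares of 1/8 among Daichi, Satoshi.
Daichi is living and takes 1/8.
Satoshi is living and takes 1/8.
Umeko predeceased; the 1/4 allotted to Umeko's branch passes to Umeko's issue by representation.
The 1/4 is divided into 3 equal shares of 1/12 among Takeshi, Mariko, Kenji.
Takeshi is living and takes 1/12.
Mariko is living and takes 1/12.
Kenji is living and takes 1/12.

Akira 1/4; Daichi 1/8; Kenji 1/12; Mariko 1/12; Satoshi 1/8; Takeshi 1/12; Yori 1/4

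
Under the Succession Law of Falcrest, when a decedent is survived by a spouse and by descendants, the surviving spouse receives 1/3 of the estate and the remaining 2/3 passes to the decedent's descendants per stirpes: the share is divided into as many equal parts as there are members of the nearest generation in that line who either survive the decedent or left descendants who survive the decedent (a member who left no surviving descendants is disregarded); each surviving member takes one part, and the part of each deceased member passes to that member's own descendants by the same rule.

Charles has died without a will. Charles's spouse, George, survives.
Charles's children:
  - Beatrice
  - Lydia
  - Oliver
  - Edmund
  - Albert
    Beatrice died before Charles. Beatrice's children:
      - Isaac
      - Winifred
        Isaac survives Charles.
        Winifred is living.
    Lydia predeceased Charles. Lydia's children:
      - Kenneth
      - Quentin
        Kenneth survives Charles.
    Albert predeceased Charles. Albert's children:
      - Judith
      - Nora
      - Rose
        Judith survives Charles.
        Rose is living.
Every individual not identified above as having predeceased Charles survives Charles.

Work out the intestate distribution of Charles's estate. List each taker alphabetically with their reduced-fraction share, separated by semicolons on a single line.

Edmund 2/15; George 1/3; Isaac 1/15; Judith 2/45; Kenneth 1/15; Nora 2/45; Oliver 2/15; Quentin 1/15; Rose 2/45; Winifred 1/15

George, as surviving spouse, takes 1/3.
The remaining 2/3 passes to Charles's descendants per stirpes.
The 2/3 is divided into 5 equal shares of 2/15 among Beatrice, Lydia, Oliver, Edmund, Albert.
Beatrice predeceased; the 2/15 allotted to Beatrice's branch passes to Beatrice's issue by representation.
The 2/15 is divided into 2 equal shares of 1/15 among Isaac, Winifred.
Isaac is living and takes 1/15.
Winifred is living and takes 1/15.
Lydia predeceased; the 2/15 allotted to Lydia's branch passes to Lydia's issue by representation.
The 2/15 is divided into 2 equal shares of 1/15 among Kenneth, Quentin.
Kenneth is living and takes 1/15.
Quentin is living and takes 1/15.
Oliver is living and takes 2/15.
Edmund is living and takes 2/15.
Albert predeceased; the 2/15 allotted to Albert's branch passes to Albert's issue by representation.
The 2/15 is divided into 3 equal shares of 2/45 among Judith, Nora, Rose.
Judith is living and takes 2/45.
Nora is living and takes 2/45.
Rose is living and takes 2/45.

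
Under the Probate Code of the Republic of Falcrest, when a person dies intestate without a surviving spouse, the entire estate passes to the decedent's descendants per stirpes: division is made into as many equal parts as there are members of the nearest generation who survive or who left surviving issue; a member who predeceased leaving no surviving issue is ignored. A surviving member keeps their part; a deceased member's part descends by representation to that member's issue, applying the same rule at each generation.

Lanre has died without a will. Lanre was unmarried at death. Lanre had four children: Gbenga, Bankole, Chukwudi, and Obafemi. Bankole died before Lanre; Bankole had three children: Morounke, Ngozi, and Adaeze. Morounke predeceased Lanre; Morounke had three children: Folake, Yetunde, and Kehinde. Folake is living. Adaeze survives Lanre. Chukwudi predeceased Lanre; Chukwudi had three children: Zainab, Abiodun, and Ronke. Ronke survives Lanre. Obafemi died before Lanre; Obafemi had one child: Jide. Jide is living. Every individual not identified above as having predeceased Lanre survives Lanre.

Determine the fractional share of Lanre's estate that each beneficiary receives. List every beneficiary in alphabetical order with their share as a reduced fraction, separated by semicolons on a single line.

Abiodun 1/12; Adaeze 1/12; Folake 1/36; Gbenga 1/4; Jide 1/4; Kehinde 1/36; Ngozi 1/12; Ronke 1/12; Yetunde 1/36; Zainab 1/12

There is no surviving spouse, so the entire estate passes to Lanre's descendants per stirpes.
The estate is divided into 4 equal shares of 1/4 among Gbenga, Bankole, Chukwudi, Obafemi.
Gbenga is living and takes 1/4.
Bankole predeceased; the 1/4 allotted to Bankole's branch passes to Bankole's issue by representation.
The 1/4 is divided into 3 equal shares of 1/12 among Morounke, Ngozi, Adaeze.
Morounke predeceased; the 1/12 allotted to Morounke's branch passes to Morounke's issue by representation.
The 1/12 is divided into 3 equal shares of 1/36 among Folake, Yetunde, Kehinde.
Folake is living and takes 1/36.
Yetunde is living and takes 1/36.
Kehinde is living and takes 1/36.
Ngozi is living and takes 1/12.
Adaeze is living and takes 1/12.
Chukwudi predeceased; the 1/4 allotted to Chukwudi's branch passes to Chukwudi's issue by representation.
The 1/4 is divided into 3 equal shares of 1/12 among Zainab, Abiodun, Ronke.
Zainab is living and takes 1/12.
Abiodun is living and takes 1/12.
Ronke is living and takes 1/12.
Obafemi predeceased; the 1/4 allotted to Obafemi's branch passes to Obafemi's issue by representation.
Jide is the sole taker at this level and receives the full 1/4.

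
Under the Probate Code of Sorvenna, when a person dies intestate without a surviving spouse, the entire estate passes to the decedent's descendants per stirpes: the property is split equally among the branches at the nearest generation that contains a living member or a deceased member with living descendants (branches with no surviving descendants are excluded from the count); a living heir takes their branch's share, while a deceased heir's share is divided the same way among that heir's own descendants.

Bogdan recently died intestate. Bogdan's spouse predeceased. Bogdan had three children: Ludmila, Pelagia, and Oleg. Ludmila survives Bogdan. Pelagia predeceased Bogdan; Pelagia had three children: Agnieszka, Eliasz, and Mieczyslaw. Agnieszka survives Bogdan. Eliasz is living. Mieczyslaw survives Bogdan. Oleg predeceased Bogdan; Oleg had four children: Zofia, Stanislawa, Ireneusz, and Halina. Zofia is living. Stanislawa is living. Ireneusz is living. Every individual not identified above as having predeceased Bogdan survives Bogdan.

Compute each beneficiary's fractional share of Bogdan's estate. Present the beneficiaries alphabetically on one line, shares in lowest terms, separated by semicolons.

Agnieszka 1/9; Eliasz 1/9; Halina 1/12; Ireneusz 1/12; Ludmila 1/3; Mieczyslaw 1/9; Stanislawa 1/12; Zofia 1/12

There is no surviving spouse, so the entire estate passes to Bogdan's descendants per stirpes.
The estate is divided into 3 equal shares of 1/3 among Ludmila, Pelagia, Oleg.
Ludmila is living and takes 1/3.
Pelagia predeceased; the 1/3 allotted to Pelagia's branch passes to Pelagia's issue by representation.
The 1/3 is divided into 3 equal shares of 1/9 among Agnieszka, Eliasz, Mieczyslaw.
Agnieszka is living and takes 1/9.
Eliasz is living and takes 1/9.
Mieczyslaw is living and takes 1/9.
Oleg predeceased; the 1/3 allotted to Oleg's branch passes to Oleg's issue by representation.
The 1/3 is divided into 4 equal shares of 1/12 among Zofia, Stanislawa, Ireneusz, Halina.
Zofia is living and takes 1/12.
Stanislawa is living and takes 1/12.
Ireneusz is living and takes 1/12.
Halina is living and takes 1/12.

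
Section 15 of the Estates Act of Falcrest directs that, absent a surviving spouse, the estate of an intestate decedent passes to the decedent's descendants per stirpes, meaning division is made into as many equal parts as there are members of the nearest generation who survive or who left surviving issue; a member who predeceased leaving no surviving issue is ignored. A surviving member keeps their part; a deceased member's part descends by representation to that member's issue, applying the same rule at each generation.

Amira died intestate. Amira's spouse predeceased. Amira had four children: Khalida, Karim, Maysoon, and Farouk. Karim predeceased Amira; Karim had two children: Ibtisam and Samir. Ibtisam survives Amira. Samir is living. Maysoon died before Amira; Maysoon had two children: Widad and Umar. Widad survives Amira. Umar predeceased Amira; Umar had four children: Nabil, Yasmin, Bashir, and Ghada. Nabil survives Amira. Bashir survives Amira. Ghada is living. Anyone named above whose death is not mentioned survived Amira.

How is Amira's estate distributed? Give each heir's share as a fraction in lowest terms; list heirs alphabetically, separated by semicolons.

Bashir 1/32; Farouk 1/4; Ghada 1/32; Ibtisam 1/8; Khalida 1/4; Nabil 1/32; Samir 1/8; Widad 1/8; Yasmin 1/32

There is no surviving spouse, so the entire estate passes to Amira's descendants per stirpes.
The estate is divided into 4 equal shares of 1/4 among Khalida, Karim, Maysoon, Farouk.
Khalida is living and takes 1/4.
Karim predeceased; the 1/4 allotted to Karim's branch passes to Karim's issue by representation.
The 1/4 is divided into 2 equal shares of 1/8 among Ibtisam, Samir.
Ibtisam is living and takes 1/8.
Samir is living and takes 1/8.
Maysoon predeceased; the 1/4 allotted to Maysoon's branch passes to Maysoon's issue by representation.
The 1/4 is divided into 2 equal shares of 1/8 among Widad, Umar.
Widad is living and takes 1/8.
Umar predeceased; the 1/8 allotted to Umar's branch passes to Umar's issue by representation.
The 1/8 is divided into 4 equal shares of 1/32 among Nabil, Yasmin, Bashir, Ghada.
Nabil is living and takes 1/32.
Yasmin is living and takes 1/32.
Bashir is living and takes 1/32.
Ghada is living and takes 1/32.
Farouk is living and takes 1/4.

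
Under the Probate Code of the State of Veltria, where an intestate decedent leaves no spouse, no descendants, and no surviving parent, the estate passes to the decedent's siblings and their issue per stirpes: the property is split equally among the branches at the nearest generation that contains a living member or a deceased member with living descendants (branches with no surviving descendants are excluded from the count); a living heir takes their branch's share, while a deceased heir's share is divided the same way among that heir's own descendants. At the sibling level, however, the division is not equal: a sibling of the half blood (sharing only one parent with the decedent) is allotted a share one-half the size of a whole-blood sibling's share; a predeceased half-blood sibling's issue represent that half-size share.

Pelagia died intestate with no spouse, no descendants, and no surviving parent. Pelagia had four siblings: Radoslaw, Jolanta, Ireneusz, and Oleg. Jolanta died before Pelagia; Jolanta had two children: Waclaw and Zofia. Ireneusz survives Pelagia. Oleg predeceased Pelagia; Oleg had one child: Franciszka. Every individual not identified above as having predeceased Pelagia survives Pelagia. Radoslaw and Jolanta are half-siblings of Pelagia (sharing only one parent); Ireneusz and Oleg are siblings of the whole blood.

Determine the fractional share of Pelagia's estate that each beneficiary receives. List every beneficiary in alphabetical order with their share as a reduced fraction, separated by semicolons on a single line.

Franciszka 1/3; Ireneusz 1/3; Radoslaw 1/6; Waclaw 1/12; Zofia 1/12

No spouse, descendants, or parent survives, so the estate passes to Pelagia's siblings per stirpes.
Half-blood siblings count for one-half the weight of whole-blood siblings at the initial division.
Dividing 1 in proportion to weights (total weight 3): Radoslaw (weight 1/2) → 1/6; Jolanta (weight 1/2) → 1/6; Ireneusz (weight 1) → 1/3; Oleg (weight 1) → 1/3.
Radoslaw is living and takes 1/6.
Jolanta predeceased; the 1/6 allotted to Jolanta's branch passes to Jolanta's issue by representation.
The 1/6 is divided into 2 equal shares of 1/12 among Waclaw, Zofia.
Waclaw is living and takes 1/12.
Zofia is living and takes 1/12.
Ireneusz is living and takes 1/3.
Oleg predeceased; the 1/3 allotted to Oleg's branch passes to Oleg's issue by representation.
Franciszka is the sole taker at this level and receives the full 1/3.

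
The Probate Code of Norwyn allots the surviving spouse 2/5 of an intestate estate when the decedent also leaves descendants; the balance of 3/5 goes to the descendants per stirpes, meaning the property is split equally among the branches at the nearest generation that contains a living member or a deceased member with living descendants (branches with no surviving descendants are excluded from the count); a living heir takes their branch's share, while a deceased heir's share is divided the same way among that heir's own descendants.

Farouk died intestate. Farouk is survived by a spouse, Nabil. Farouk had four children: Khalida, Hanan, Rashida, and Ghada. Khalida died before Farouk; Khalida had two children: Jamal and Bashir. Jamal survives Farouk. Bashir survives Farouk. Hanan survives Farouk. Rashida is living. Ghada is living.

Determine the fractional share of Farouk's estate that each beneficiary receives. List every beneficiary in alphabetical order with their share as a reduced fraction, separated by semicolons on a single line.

Bashir 3/40; Ghada 3/20; Hanan 3/20; Jamal 3/40; Nabil 2/5; Rashida 3/20

Nabil, as surviving spouse, takes 2/5.
The remaining 3/5 passes to Farouk's descendants per stirpes.
The 3/5 is divided into 4 equal shares of 3/20 among Khalida, Hanan, Rashida, Ghada.
Khalida predeceased; the 3/20 allotted to Khalida's branch passes to Khalida's issue by representation.
The 3/20 is divided into 2 equal shares of 3/40 among Jamal, Bashir.
Jamal is living and takes 3/40.
Bashir is living and takes 3/40.
Hanan is living and takes 3/20.
Rashida is living and takes 3/20.
Ghada is living and takes 3/20.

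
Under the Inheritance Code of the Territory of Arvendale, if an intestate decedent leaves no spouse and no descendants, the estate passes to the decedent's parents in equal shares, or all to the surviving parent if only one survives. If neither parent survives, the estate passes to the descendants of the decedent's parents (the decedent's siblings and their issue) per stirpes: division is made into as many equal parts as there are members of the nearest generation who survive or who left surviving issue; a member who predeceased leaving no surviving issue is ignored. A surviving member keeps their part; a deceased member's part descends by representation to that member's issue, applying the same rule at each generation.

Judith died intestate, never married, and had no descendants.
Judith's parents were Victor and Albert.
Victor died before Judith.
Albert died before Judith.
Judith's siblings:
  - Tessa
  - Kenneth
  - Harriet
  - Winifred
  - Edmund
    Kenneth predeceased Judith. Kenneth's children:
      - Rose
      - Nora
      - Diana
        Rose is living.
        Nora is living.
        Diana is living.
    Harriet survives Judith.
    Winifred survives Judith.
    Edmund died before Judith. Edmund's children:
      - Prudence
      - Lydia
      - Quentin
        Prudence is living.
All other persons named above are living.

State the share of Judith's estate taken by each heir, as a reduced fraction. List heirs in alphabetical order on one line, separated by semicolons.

Diana 1/15; Harriet 1/5; Lydia 1/15; Nora 1/15; Prudence 1/15; Quentin 1/15; Rose 1/15; Tessa 1/5; Winifred 1/5

Neither parent survives and there are no descendants, so the estate passes to Judith's siblings and their issue per stirpes.
The estate is divided into 5 equal shares of 1/5 among Tessa, Kenneth, Harriet, Winifred, Edmund.
Tessa is living and takes 1/5.
Kenneth predeceased; the 1/5 allotted to Kenneth's branch passes to Kenneth's issue by representation.
The 1/5 is divided into 3 equal shares of 1/15 among Rose, Nora, Diana.
Rose is living and takes 1/15.
Nora is living and takes 1/15.
Diana is living and takes 1/15.
Harriet is living and takes 1/5.
Winifred is living and takes 1/5.
Edmund predeceased; the 1/5 allotted to Edmund's branch passes to Edmund's issue by representation.
The 1/5 is divided into 3 equal shares of 1/15 among Prudence, Lydia, Quentin.
Prudence is living and takes 1/15.
Lydia is living and takes 1/15.
Quentin is living and takes 1/15.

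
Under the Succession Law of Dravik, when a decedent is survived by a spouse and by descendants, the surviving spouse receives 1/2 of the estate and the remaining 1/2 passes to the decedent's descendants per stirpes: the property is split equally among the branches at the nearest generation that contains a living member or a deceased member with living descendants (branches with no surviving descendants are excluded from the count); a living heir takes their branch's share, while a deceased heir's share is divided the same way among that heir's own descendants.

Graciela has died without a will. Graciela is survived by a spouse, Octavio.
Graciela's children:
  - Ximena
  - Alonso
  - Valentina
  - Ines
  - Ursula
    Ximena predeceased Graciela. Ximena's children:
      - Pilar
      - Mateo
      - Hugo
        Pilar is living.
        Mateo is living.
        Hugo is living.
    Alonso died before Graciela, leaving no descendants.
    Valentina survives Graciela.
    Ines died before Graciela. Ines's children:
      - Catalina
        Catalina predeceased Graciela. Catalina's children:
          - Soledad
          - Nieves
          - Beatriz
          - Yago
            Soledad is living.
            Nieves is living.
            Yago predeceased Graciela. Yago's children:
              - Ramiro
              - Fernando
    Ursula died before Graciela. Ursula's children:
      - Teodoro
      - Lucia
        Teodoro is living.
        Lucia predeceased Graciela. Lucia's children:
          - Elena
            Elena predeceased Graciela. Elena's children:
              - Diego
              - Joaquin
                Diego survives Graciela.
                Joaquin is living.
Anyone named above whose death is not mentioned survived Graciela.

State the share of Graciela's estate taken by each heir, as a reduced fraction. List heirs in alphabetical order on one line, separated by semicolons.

Beatriz 1/32; Diego 1/32; Fernando 1/64; Hugo 1/24; Joaquin 1/32; Mateo 1/24; Nieves 1/32; Octavio 1/2; Pilar 1/24; Ramiro 1/64; Soledad 1/32; Teodoro 1/16; Valentina 1/8

Octavio, as surviving spouse, takes 1/2.
The remaining 1/2 passes to Graciela's descendants per stirpes.
Alonso left no surviving issue, so that branch lapses and is disregarded.
The 1/2 is divided into 4 equal shares of 1/8 among Ximena, Valentina, Ines, Ursula.
Ximena predeceased; the 1/8 allotted to Ximena's branch passes to Ximena's issue by representation.
The 1/8 is divided into 3 equal shares of 1/24 among Pilar, Mateo, Hugo.
Pilar is living and takes 1/24.
Mateo is living and takes 1/24.
Hugo is living and takes 1/24.
Valentina is living and takes 1/8.
Ines predeceased; the 1/8 allotted to Ines's branch passes to Ines's issue by representation.
Catalina's line is the sole branch at this level, so the full 1/8 passes to Catalina's issue by representation.
The 1/8 is divided into 4 equal shares of 1/32 among Soledad, Nieves, Beatriz, Yago.
Soledad is living and takes 1/32.
Nieves is living and takes 1/32.
Beatriz is living and takes 1/32.
Yago predeceased; the 1/32 allotted to Yago's branch passes to Yago's issue by representation.
The 1/32 is divided into 2 equal shares of 1/64 among Ramiro, Fernando.
Ramiro is living and takes 1/64.
Fernando is living and takes 1/64.
Ursula predeceased; the 1/8 allotted to Ursula's branch passes to Ursula's issue by representation.
The 1/8 is divided into 2 equal shares of 1/16 among Teodoro, Lucia.
Teodoro is living and takes 1/16.
Lucia predeceased; the 1/16 allotted to Lucia's branch passes to Lucia's issue by representation.
Elena's line is the sole branch at this level, so the full 1/16 passes to Elena's issue by representation.
The 1/16 is divided into 2 equal shares of 1/32 among Diego, Joaquin.
Diego is living and takes 1/32.
Joaquin is living and takes 1/32.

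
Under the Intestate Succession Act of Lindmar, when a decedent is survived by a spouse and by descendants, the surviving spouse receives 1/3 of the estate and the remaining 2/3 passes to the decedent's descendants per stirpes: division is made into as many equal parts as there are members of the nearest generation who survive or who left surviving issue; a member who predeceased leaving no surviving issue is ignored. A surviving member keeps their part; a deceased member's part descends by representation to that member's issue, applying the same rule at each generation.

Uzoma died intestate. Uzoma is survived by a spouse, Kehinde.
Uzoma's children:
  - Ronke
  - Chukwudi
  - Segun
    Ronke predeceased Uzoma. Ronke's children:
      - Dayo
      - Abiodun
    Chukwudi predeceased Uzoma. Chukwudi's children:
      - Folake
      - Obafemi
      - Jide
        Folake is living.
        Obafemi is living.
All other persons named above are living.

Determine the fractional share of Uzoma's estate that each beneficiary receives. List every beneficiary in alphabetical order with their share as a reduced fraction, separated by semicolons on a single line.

Abiodun 1/9; Dayo 1/9; Folake 2/27; Jide 2/27; Kehinde 1/3; Obafemi 2/27; Segun 2/9

Kehinde, as surviving spouse, takes 1/3.
The remaining 2/3 passes to Uzoma's descendants per stirpes.
The 2/3 is divided into 3 equal shares of 2/9 among Ronke, Chukwudi, Segun.
Ronke predeceased; the 2/9 allotted to Ronke's branch passes to Ronke's issue by representation.
The 2/9 is divided into 2 equal shares of 1/9 among Dayo, Abiodun.
Dayo is living and takes 1/9.
Abiodun is living and takes 1/9.
Chukwudi predeceased; the 2/9 allotted to Chukwudi's branch passes to Chukwudi's issue by representation.
The 2/9 is divided into 3 equal shares of 2/27 among Folake, Obafemi, Jide.
Folake is living and takes 2/27.
Obafemi is living and takes 2/27.
Jide is living and takes 2/27.
Segun is living and takes 2/9.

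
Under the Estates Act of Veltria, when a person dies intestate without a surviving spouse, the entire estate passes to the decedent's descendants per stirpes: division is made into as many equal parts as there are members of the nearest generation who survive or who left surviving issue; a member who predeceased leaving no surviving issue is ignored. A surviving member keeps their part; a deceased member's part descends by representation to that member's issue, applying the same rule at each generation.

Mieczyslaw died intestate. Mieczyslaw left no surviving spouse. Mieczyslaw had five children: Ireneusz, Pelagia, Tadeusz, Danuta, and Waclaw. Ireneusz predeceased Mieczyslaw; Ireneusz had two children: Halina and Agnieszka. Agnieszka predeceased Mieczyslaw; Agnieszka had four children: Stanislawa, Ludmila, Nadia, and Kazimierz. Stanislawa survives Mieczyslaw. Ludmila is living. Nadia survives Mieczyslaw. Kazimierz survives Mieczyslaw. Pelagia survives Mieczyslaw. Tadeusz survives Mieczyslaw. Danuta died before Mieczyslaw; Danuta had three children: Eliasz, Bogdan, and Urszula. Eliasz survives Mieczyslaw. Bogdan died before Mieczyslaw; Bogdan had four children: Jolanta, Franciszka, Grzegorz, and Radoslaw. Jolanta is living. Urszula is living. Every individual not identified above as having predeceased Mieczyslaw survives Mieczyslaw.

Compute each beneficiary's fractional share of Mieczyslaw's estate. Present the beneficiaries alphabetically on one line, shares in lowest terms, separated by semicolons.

Eliasz 1/15; Franciszka 1/60; Grzegorz 1/60; Halina 1/10; Jolanta 1/60; Kazimierz 1/40; Ludmila 1/40; Nadia 1/40; Pelagia 1/5; Radoslaw 1/60; Stanislawa 1/40; Tadeusz 1/5; Urszula 1/15; Waclaw 1/5

There is no surviving spouse, so the entire estate passes to Mieczyslaw's descendants per stirpes.
The estate is divided into 5 equal shares of 1/5 among Ireneusz, Pelagia, Tadeusz, Danuta, Waclaw.
Ireneusz predeceased; the 1/5 allotted to Ireneusz's branch passes to Ireneusz's issue by representation.
The 1/5 is divided into 2 equal shares of 1/10 among Halina, Agnieszka.
Halina is living and takes 1/10.
Agnieszka predeceased; the 1/10 allotted to Agnieszka's branch passes to Agnieszka's issue by representation.
The 1/10 is divided into 4 equal shares of 1/40 among Stanislawa, Ludmila, Nadia, Kazimierz.
Stanislawa is living and takes 1/40.
Ludmila is living and takes 1/40.
Nadia is living and takes 1/40.
Kazimierz is living and takes 1/40.
Pelagia is living and takes 1/5.
Tadeusz is living and takes 1/5.
Danuta predeceased; the 1/5 allotted to Danuta's branch passes to Danuta's issue by representation.
The 1/5 is divided into 3 equal shares of 1/15 among Eliasz, Bogdan, Urszula.
Eliasz is living and takes 1/15.
Bogdan predeceased; the 1/15 allotted to Bogdan's branch passes to Bogdan's issue by representation.
The 1/15 is divided into 4 equal shares of 1/60 among Jolanta, Franciszka, Grzegorz, Radoslaw.
Jolanta is living and takes 1/60.
Franciszka is living and takes 1/60.
Grzegorz is living and takes 1/60.
Radoslaw is living and takes 1/60.
Urszula is living and takes 1/15.
Waclaw is living and takes 1/5.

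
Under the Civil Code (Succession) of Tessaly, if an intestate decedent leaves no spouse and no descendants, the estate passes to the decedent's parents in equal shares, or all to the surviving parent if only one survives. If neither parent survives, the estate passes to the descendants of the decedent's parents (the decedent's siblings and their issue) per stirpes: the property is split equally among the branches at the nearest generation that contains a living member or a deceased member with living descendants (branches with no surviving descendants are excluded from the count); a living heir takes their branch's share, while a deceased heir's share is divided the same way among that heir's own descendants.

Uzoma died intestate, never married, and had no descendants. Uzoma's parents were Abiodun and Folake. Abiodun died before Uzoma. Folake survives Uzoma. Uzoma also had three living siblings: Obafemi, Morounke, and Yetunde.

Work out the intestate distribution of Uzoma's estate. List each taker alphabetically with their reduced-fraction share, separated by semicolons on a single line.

Only one parent, Folake, survives, so Folake takes the entire estate. The siblings take nothing because a surviving parent has priority.

Folake 1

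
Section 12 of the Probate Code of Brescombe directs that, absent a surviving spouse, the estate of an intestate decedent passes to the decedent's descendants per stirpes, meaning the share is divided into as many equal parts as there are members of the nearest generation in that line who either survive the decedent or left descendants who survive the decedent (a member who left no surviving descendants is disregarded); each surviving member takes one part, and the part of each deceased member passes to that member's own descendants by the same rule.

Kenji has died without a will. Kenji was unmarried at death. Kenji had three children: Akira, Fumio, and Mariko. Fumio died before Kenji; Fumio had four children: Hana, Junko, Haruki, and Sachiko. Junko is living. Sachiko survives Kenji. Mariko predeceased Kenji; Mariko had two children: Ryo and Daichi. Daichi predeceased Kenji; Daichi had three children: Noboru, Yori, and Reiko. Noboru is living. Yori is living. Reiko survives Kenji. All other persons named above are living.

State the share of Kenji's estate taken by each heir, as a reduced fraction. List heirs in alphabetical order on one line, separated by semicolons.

Akira 1/3; Hana 1/12; Haruki 1/12; Junko 1/12; Noboru 1/18; Reiko 1/18; Ryo 1/6; Sachiko 1/12; Yori 1/18

There is no surviving spouse, so the entire estate passes to Kenji's descendants per stirpes.
The estate is divided into 3 equal shares of 1/3 among Akira, Fumio, Mariko.
Akira is living and takes 1/3.
Fumio predeceased; the 1/3 allotted to Fumio's branch passes to Fumio's issue by representation.
The 1/3 is divided into 4 equal shares of 1/12 among Hana, Junko, Haruki, Sachiko.
Hana is living and takes 1/12.
Junko is living and takes 1/12.
Haruki is living and takes 1/12.
Sachiko is living and takes 1/12.
Mariko predeceased; the 1/3 allotted to Mariko's branch passes to Mariko's issue by representation.
The 1/3 is divided into 2 equal shares of 1/6 among Ryo, Daichi.
Ryo is living and takes 1/6.
Daichi predeceased; the 1/6 allotted to Daichi's branch passes to Daichi's issue by representation.
The 1/6 is divided into 3 equal shares of 1/18 among Noboru, Yori, Reiko.
Noboru is living and takes 1/18.
Yori is living and takes 1/18.
Reiko is living and takes 1/18.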